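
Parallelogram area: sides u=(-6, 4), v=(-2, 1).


|u x v| = |(-6)*1 - 4*(-2)|
= |(-6) - (-8)| = 2

2


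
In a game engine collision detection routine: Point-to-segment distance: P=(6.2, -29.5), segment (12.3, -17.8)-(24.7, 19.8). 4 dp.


Project P onto AB: t = 0 (clamped to [0,1])
Closest point on segment: (12.3, -17.8)
Distance: 13.1947

13.1947


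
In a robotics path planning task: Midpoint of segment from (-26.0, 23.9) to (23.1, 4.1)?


M = (((-26)+23.1)/2, (23.9+4.1)/2)
= (-1.45, 14)

(-1.45, 14)


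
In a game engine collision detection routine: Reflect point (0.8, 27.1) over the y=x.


Reflection over y=x: (x,y) -> (y,x)
(0.8, 27.1) -> (27.1, 0.8)

(27.1, 0.8)


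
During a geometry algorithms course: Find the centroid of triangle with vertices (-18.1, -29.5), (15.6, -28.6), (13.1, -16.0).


Centroid = ((x_A+x_B+x_C)/3, (y_A+y_B+y_C)/3)
= (((-18.1)+15.6+13.1)/3, ((-29.5)+(-28.6)+(-16))/3)
= (3.5333, -24.7)

(3.5333, -24.7)


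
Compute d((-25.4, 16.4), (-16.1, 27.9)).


dx=9.3, dy=11.5
d^2 = 9.3^2 + 11.5^2 = 218.74
d = sqrt(218.74) = 14.7899

14.7899


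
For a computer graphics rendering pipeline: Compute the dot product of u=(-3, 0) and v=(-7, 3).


u . v = u_x*v_x + u_y*v_y = (-3)*(-7) + 0*3
= 21 + 0 = 21

21


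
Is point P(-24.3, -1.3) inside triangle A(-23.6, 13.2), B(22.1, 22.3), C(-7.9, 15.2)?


Cross products: AB x AP = -656.28, BC x BP = 378.56, CA x CP = 226.25
All same sign? no

No, outside


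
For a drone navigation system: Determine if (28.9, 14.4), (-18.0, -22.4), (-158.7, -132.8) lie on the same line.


Cross product: ((-18)-28.9)*((-132.8)-14.4) - ((-22.4)-14.4)*((-158.7)-28.9)
= 0

Yes, collinear


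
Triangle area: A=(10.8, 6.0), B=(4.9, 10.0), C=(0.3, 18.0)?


Area = |x_A(y_B-y_C) + x_B(y_C-y_A) + x_C(y_A-y_B)|/2
= |(-86.4) + 58.8 + (-1.2)|/2
= 28.8/2 = 14.4

14.4


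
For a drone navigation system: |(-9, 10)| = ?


|u| = sqrt((-9)^2 + 10^2) = sqrt(181) = 13.4536

13.4536


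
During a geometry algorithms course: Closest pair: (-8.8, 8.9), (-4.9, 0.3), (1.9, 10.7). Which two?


d(P0,P1) = 9.443, d(P0,P2) = 10.8503, d(P1,P2) = 12.4258
Closest: P0 and P1

Closest pair: (-8.8, 8.9) and (-4.9, 0.3), distance = 9.443


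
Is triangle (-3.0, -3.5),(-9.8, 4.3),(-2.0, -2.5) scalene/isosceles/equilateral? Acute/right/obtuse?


Side lengths squared: AB^2=107.08, BC^2=107.08, CA^2=2
Sorted: [2, 107.08, 107.08]
By sides: Isosceles, By angles: Acute

Isosceles, Acute


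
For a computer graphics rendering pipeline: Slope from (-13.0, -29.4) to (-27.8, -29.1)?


slope = (y2-y1)/(x2-x1) = ((-29.1)-(-29.4))/((-27.8)-(-13)) = 0.3/(-14.8) = -0.0203

-0.0203


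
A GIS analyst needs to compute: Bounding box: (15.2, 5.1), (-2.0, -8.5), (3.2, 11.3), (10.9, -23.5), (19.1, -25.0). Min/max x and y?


x range: [-2, 19.1]
y range: [-25, 11.3]
Bounding box: (-2,-25) to (19.1,11.3)

(-2,-25) to (19.1,11.3)


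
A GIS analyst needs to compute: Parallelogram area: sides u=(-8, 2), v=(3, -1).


|u x v| = |(-8)*(-1) - 2*3|
= |8 - 6| = 2

2


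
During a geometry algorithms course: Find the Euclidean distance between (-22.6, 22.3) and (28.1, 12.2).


dx=50.7, dy=-10.1
d^2 = 50.7^2 + (-10.1)^2 = 2672.5
d = sqrt(2672.5) = 51.6962

51.6962


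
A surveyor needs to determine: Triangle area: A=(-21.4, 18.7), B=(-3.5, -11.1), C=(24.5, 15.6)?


Area = |x_A(y_B-y_C) + x_B(y_C-y_A) + x_C(y_A-y_B)|/2
= |571.38 + 10.85 + 730.1|/2
= 1312.33/2 = 656.165

656.165


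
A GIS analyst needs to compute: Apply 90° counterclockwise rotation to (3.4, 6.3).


90° CCW: (x,y) -> (-y, x)
(3.4,6.3) -> (-6.3, 3.4)

(-6.3, 3.4)


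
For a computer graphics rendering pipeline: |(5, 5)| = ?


|u| = sqrt(5^2 + 5^2) = sqrt(50) = 7.0711

7.0711


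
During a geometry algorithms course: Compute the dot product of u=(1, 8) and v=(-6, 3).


u . v = u_x*v_x + u_y*v_y = 1*(-6) + 8*3
= (-6) + 24 = 18

18


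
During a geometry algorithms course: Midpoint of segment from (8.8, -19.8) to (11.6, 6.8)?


M = ((8.8+11.6)/2, ((-19.8)+6.8)/2)
= (10.2, -6.5)

(10.2, -6.5)


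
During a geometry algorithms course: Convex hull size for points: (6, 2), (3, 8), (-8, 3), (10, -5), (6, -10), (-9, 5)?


Convex hull vertices (CCW): (-9, 5), (-8, 3), (6, -10), (10, -5), (3, 8)
Count = 5

5


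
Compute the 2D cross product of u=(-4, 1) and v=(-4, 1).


u x v = u_x*v_y - u_y*v_x = (-4)*1 - 1*(-4)
= (-4) - (-4) = 0

0


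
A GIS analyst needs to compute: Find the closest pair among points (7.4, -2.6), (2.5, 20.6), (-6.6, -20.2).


d(P0,P1) = 23.7118, d(P0,P2) = 22.4891, d(P1,P2) = 41.8025
Closest: P0 and P2

Closest pair: (7.4, -2.6) and (-6.6, -20.2), distance = 22.4891


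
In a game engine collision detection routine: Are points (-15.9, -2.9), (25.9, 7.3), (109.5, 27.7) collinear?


Cross product: (25.9-(-15.9))*(27.7-(-2.9)) - (7.3-(-2.9))*(109.5-(-15.9))
= 0

Yes, collinear


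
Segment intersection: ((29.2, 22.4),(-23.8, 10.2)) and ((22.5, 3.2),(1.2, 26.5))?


Cross products: d1=-565.07, d2=929.69, d3=935.86, d4=-558.9
d1*d2 < 0 and d3*d4 < 0? yes

Yes, they intersect


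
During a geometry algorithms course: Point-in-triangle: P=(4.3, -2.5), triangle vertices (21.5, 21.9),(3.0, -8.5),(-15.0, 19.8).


Cross products: AB x AP = -71.48, BC x BP = -144.79, CA x CP = -854.48
All same sign? yes

Yes, inside


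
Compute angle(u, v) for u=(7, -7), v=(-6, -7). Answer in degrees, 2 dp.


u.v = 7, |u| = sqrt(98) = 9.8995, |v| = sqrt(85) = 9.2195
cos(theta) = u.v/(|u||v|) = 7/sqrt(8330) = 0.076696
theta = acos(0.076696) = 85.6 degrees

85.6 degrees


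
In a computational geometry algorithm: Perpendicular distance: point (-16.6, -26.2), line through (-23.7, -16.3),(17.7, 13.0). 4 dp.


|cross product| = 617.89
|line direction| = sqrt(2572.45) = 50.7193
Distance = 617.89/sqrt(2572.45) = 12.1825

12.1825


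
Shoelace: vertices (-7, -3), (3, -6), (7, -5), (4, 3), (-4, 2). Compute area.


Shoelace sum: ((-7)*(-6) - 3*(-3)) + (3*(-5) - 7*(-6)) + (7*3 - 4*(-5)) + (4*2 - (-4)*3) + ((-4)*(-3) - (-7)*2)
= 165
Area = |165|/2 = 82.5

82.5


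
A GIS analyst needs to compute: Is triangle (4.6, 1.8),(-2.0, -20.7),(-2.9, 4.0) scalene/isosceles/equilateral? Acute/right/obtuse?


Side lengths squared: AB^2=549.81, BC^2=610.9, CA^2=61.09
Sorted: [61.09, 549.81, 610.9]
By sides: Scalene, By angles: Right

Scalene, Right


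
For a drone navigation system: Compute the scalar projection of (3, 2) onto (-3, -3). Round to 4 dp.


u.v = -15, |v| = sqrt(18) = 4.2426
Scalar projection = u.v / |v| = -15 / sqrt(18) = -3.5355

-3.5355


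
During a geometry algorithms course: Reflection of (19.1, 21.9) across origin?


Reflection over origin: (x,y) -> (-x,-y)
(19.1, 21.9) -> (-19.1, -21.9)

(-19.1, -21.9)


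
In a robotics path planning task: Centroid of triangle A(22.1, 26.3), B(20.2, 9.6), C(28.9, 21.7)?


Centroid = ((x_A+x_B+x_C)/3, (y_A+y_B+y_C)/3)
= ((22.1+20.2+28.9)/3, (26.3+9.6+21.7)/3)
= (23.7333, 19.2)

(23.7333, 19.2)


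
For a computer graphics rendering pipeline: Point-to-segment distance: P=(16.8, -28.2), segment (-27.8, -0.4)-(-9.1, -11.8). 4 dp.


Project P onto AB: t = 1 (clamped to [0,1])
Closest point on segment: (-9.1, -11.8)
Distance: 30.6557

30.6557


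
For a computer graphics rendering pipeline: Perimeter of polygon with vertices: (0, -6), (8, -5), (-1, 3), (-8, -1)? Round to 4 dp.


Sides: (0, -6)->(8, -5): sqrt(65) = 8.062258, (8, -5)->(-1, 3): sqrt(145) = 12.041595, (-1, 3)->(-8, -1): sqrt(65) = 8.062258, (-8, -1)->(0, -6): sqrt(89) = 9.433981
Sum = 37.600092
Perimeter = 37.6001

37.6001


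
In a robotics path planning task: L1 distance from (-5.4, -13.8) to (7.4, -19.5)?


|(-5.4)-7.4| + |(-13.8)-(-19.5)| = 12.8 + 5.7 = 18.5

18.5


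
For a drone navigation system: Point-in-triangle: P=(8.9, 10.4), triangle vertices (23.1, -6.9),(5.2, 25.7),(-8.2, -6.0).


Cross products: AB x AP = 153.25, BC x BP = 322.31, CA x CP = 528.71
All same sign? yes

Yes, inside


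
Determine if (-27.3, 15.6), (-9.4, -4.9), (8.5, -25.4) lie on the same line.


Cross product: ((-9.4)-(-27.3))*((-25.4)-15.6) - ((-4.9)-15.6)*(8.5-(-27.3))
= 0

Yes, collinear


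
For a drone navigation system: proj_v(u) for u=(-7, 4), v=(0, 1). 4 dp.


u.v = 4, |v| = sqrt(1) = 1
Scalar projection = u.v / |v| = 4 / sqrt(1) = 4

4


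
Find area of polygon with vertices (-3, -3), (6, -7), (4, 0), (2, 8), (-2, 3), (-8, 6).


Shoelace sum: ((-3)*(-7) - 6*(-3)) + (6*0 - 4*(-7)) + (4*8 - 2*0) + (2*3 - (-2)*8) + ((-2)*6 - (-8)*3) + ((-8)*(-3) - (-3)*6)
= 175
Area = |175|/2 = 87.5

87.5


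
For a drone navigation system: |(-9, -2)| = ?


|u| = sqrt((-9)^2 + (-2)^2) = sqrt(85) = 9.2195

9.2195


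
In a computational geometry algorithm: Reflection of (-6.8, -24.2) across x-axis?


Reflection over x-axis: (x,y) -> (x,-y)
(-6.8, -24.2) -> (-6.8, 24.2)

(-6.8, 24.2)


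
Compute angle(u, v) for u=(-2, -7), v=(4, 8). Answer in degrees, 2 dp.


u.v = -64, |u| = sqrt(53) = 7.2801, |v| = sqrt(80) = 8.9443
cos(theta) = u.v/(|u||v|) = -64/sqrt(4240) = -0.982872
theta = acos(-0.982872) = 169.38 degrees

169.38 degrees


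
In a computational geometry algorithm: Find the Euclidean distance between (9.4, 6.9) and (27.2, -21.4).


dx=17.8, dy=-28.3
d^2 = 17.8^2 + (-28.3)^2 = 1117.73
d = sqrt(1117.73) = 33.4325

33.4325


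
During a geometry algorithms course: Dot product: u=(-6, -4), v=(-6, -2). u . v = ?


u . v = u_x*v_x + u_y*v_y = (-6)*(-6) + (-4)*(-2)
= 36 + 8 = 44

44


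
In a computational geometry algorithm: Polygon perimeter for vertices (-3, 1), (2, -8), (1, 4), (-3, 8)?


Sides: (-3, 1)->(2, -8): sqrt(106) = 10.29563, (2, -8)->(1, 4): sqrt(145) = 12.041595, (1, 4)->(-3, 8): sqrt(32) = 5.656854, (-3, 8)->(-3, 1): sqrt(49) = 7
Sum = 34.994079
Perimeter = 34.9941

34.9941


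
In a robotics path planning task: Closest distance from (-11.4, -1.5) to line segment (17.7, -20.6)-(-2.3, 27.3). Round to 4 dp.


Project P onto AB: t = 0.5556 (clamped to [0,1])
Closest point on segment: (6.5889, 6.011)
Distance: 19.494

19.494


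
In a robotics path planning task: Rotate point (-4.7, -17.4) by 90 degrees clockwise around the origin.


90° CW: (x,y) -> (y, -x)
(-4.7,-17.4) -> (-17.4, 4.7)

(-17.4, 4.7)


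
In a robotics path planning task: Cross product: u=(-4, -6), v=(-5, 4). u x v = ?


u x v = u_x*v_y - u_y*v_x = (-4)*4 - (-6)*(-5)
= (-16) - 30 = -46

-46


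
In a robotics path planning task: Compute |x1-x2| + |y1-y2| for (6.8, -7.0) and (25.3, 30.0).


|6.8-25.3| + |(-7)-30| = 18.5 + 37 = 55.5

55.5


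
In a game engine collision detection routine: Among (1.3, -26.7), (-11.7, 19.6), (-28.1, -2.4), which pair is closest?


d(P0,P1) = 48.0904, d(P0,P2) = 38.1425, d(P1,P2) = 27.4401
Closest: P1 and P2

Closest pair: (-11.7, 19.6) and (-28.1, -2.4), distance = 27.4401


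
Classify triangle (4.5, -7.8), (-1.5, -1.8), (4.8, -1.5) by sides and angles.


Side lengths squared: AB^2=72, BC^2=39.78, CA^2=39.78
Sorted: [39.78, 39.78, 72]
By sides: Isosceles, By angles: Acute

Isosceles, Acute


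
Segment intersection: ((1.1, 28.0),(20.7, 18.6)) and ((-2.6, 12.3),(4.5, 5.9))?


Cross products: d1=135.15, d2=193.85, d3=-342.5, d4=-401.2
d1*d2 < 0 and d3*d4 < 0? no

No, they don't intersect


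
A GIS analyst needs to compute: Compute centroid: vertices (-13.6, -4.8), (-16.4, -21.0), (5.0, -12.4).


Centroid = ((x_A+x_B+x_C)/3, (y_A+y_B+y_C)/3)
= (((-13.6)+(-16.4)+5)/3, ((-4.8)+(-21)+(-12.4))/3)
= (-8.3333, -12.7333)

(-8.3333, -12.7333)


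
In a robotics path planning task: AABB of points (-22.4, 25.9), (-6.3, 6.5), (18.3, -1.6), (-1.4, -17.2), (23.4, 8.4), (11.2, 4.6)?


x range: [-22.4, 23.4]
y range: [-17.2, 25.9]
Bounding box: (-22.4,-17.2) to (23.4,25.9)

(-22.4,-17.2) to (23.4,25.9)


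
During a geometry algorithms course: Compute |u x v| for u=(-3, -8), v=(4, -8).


|u x v| = |(-3)*(-8) - (-8)*4|
= |24 - (-32)| = 56

56


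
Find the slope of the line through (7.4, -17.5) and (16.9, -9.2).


slope = (y2-y1)/(x2-x1) = ((-9.2)-(-17.5))/(16.9-7.4) = 8.3/9.5 = 0.8737

0.8737


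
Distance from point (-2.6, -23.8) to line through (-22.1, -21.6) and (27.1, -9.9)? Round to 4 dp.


|cross product| = 336.39
|line direction| = sqrt(2557.53) = 50.572
Distance = 336.39/sqrt(2557.53) = 6.6517

6.6517


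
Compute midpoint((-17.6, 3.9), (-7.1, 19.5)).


M = (((-17.6)+(-7.1))/2, (3.9+19.5)/2)
= (-12.35, 11.7)

(-12.35, 11.7)


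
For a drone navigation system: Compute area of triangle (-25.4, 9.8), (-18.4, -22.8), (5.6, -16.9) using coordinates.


Area = |x_A(y_B-y_C) + x_B(y_C-y_A) + x_C(y_A-y_B)|/2
= |149.86 + 491.28 + 182.56|/2
= 823.7/2 = 411.85

411.85


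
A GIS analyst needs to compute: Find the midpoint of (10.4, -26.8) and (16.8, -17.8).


M = ((10.4+16.8)/2, ((-26.8)+(-17.8))/2)
= (13.6, -22.3)

(13.6, -22.3)


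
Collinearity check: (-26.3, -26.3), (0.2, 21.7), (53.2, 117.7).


Cross product: (0.2-(-26.3))*(117.7-(-26.3)) - (21.7-(-26.3))*(53.2-(-26.3))
= 0

Yes, collinear


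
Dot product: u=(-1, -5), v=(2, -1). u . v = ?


u . v = u_x*v_x + u_y*v_y = (-1)*2 + (-5)*(-1)
= (-2) + 5 = 3

3


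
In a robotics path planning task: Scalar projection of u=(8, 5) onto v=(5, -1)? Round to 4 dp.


u.v = 35, |v| = sqrt(26) = 5.099
Scalar projection = u.v / |v| = 35 / sqrt(26) = 6.8641

6.8641


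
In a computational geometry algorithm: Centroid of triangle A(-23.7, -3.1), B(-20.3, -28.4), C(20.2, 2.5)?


Centroid = ((x_A+x_B+x_C)/3, (y_A+y_B+y_C)/3)
= (((-23.7)+(-20.3)+20.2)/3, ((-3.1)+(-28.4)+2.5)/3)
= (-7.9333, -9.6667)

(-7.9333, -9.6667)


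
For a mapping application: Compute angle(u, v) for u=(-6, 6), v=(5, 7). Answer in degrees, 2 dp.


u.v = 12, |u| = sqrt(72) = 8.4853, |v| = sqrt(74) = 8.6023
cos(theta) = u.v/(|u||v|) = 12/sqrt(5328) = 0.164399
theta = acos(0.164399) = 80.54 degrees

80.54 degrees


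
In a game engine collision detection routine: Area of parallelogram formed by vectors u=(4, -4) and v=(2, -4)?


|u x v| = |4*(-4) - (-4)*2|
= |(-16) - (-8)| = 8

8


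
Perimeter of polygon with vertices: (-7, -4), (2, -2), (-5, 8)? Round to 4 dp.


Sides: (-7, -4)->(2, -2): sqrt(85) = 9.219544, (2, -2)->(-5, 8): sqrt(149) = 12.206556, (-5, 8)->(-7, -4): sqrt(148) = 12.165525
Sum = 33.591625
Perimeter = 33.5916

33.5916


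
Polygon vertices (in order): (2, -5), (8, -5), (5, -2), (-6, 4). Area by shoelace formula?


Shoelace sum: (2*(-5) - 8*(-5)) + (8*(-2) - 5*(-5)) + (5*4 - (-6)*(-2)) + ((-6)*(-5) - 2*4)
= 69
Area = |69|/2 = 34.5

34.5


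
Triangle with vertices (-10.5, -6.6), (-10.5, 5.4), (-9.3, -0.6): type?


Side lengths squared: AB^2=144, BC^2=37.44, CA^2=37.44
Sorted: [37.44, 37.44, 144]
By sides: Isosceles, By angles: Obtuse

Isosceles, Obtuse


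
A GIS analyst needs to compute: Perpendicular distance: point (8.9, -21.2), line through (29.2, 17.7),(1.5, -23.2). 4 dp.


|cross product| = 247.26
|line direction| = sqrt(2440.1) = 49.3974
Distance = 247.26/sqrt(2440.1) = 5.0055

5.0055


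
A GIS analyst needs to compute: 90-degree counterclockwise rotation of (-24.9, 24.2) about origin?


90° CCW: (x,y) -> (-y, x)
(-24.9,24.2) -> (-24.2, -24.9)

(-24.2, -24.9)


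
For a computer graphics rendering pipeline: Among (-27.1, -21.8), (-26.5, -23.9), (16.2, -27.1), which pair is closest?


d(P0,P1) = 2.184, d(P0,P2) = 43.6232, d(P1,P2) = 42.8197
Closest: P0 and P1

Closest pair: (-27.1, -21.8) and (-26.5, -23.9), distance = 2.184


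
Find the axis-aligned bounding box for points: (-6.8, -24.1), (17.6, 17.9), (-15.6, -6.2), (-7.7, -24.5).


x range: [-15.6, 17.6]
y range: [-24.5, 17.9]
Bounding box: (-15.6,-24.5) to (17.6,17.9)

(-15.6,-24.5) to (17.6,17.9)


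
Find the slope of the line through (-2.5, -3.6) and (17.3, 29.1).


slope = (y2-y1)/(x2-x1) = (29.1-(-3.6))/(17.3-(-2.5)) = 32.7/19.8 = 1.6515

1.6515


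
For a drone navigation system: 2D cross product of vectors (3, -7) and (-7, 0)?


u x v = u_x*v_y - u_y*v_x = 3*0 - (-7)*(-7)
= 0 - 49 = -49

-49


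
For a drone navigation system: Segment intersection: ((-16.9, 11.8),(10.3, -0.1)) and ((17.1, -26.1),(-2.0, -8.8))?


Cross products: d1=-135.69, d2=-378.96, d3=-626.28, d4=-383.01
d1*d2 < 0 and d3*d4 < 0? no

No, they don't intersect


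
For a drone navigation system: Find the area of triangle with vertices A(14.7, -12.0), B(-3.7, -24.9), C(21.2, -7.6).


Area = |x_A(y_B-y_C) + x_B(y_C-y_A) + x_C(y_A-y_B)|/2
= |(-254.31) + (-16.28) + 273.48|/2
= 2.89/2 = 1.445

1.445


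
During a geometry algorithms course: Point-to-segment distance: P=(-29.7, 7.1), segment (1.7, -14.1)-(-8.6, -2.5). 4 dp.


Project P onto AB: t = 1 (clamped to [0,1])
Closest point on segment: (-8.6, -2.5)
Distance: 23.1812

23.1812


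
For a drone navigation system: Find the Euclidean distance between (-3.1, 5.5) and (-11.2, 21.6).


dx=-8.1, dy=16.1
d^2 = (-8.1)^2 + 16.1^2 = 324.82
d = sqrt(324.82) = 18.0228

18.0228


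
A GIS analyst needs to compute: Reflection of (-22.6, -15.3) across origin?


Reflection over origin: (x,y) -> (-x,-y)
(-22.6, -15.3) -> (22.6, 15.3)

(22.6, 15.3)


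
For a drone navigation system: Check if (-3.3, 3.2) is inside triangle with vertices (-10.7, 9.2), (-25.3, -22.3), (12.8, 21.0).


Cross products: AB x AP = 320.7, BC x BP = 18.95, CA x CP = 228.32
All same sign? yes

Yes, inside


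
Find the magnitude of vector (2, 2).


|u| = sqrt(2^2 + 2^2) = sqrt(8) = 2.8284

2.8284


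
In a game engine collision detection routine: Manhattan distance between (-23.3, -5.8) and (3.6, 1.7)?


|(-23.3)-3.6| + |(-5.8)-1.7| = 26.9 + 7.5 = 34.4

34.4


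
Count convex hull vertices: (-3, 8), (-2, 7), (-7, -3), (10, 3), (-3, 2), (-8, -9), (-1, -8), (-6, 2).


Convex hull vertices (CCW): (-8, -9), (-1, -8), (10, 3), (-3, 8), (-6, 2), (-7, -3)
Count = 6

6


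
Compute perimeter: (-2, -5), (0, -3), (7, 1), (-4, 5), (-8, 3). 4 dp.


Sides: (-2, -5)->(0, -3): sqrt(8) = 2.828427, (0, -3)->(7, 1): sqrt(65) = 8.062258, (7, 1)->(-4, 5): sqrt(137) = 11.7047, (-4, 5)->(-8, 3): sqrt(20) = 4.472136, (-8, 3)->(-2, -5): sqrt(100) = 10
Sum = 37.067521
Perimeter = 37.0675

37.0675


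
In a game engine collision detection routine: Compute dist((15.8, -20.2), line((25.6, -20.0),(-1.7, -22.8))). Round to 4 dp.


|cross product| = 21.98
|line direction| = sqrt(753.13) = 27.4432
Distance = 21.98/sqrt(753.13) = 0.8009

0.8009


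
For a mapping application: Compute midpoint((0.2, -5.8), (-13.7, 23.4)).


M = ((0.2+(-13.7))/2, ((-5.8)+23.4)/2)
= (-6.75, 8.8)

(-6.75, 8.8)


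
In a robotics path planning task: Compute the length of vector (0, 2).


|u| = sqrt(0^2 + 2^2) = sqrt(4) = 2

2


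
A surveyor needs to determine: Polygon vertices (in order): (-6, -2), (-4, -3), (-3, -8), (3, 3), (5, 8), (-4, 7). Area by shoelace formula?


Shoelace sum: ((-6)*(-3) - (-4)*(-2)) + ((-4)*(-8) - (-3)*(-3)) + ((-3)*3 - 3*(-8)) + (3*8 - 5*3) + (5*7 - (-4)*8) + ((-4)*(-2) - (-6)*7)
= 174
Area = |174|/2 = 87

87


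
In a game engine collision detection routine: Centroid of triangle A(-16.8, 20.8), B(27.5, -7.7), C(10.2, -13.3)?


Centroid = ((x_A+x_B+x_C)/3, (y_A+y_B+y_C)/3)
= (((-16.8)+27.5+10.2)/3, (20.8+(-7.7)+(-13.3))/3)
= (6.9667, -0.0667)

(6.9667, -0.0667)


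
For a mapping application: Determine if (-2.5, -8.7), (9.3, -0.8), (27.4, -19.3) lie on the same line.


Cross product: (9.3-(-2.5))*((-19.3)-(-8.7)) - ((-0.8)-(-8.7))*(27.4-(-2.5))
= -361.29

No, not collinear


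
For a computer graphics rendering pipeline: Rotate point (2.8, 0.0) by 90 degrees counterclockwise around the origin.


90° CCW: (x,y) -> (-y, x)
(2.8,0) -> (0, 2.8)

(0, 2.8)


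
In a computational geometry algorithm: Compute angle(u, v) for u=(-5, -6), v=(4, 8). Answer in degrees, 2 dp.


u.v = -68, |u| = sqrt(61) = 7.8102, |v| = sqrt(80) = 8.9443
cos(theta) = u.v/(|u||v|) = -68/sqrt(4880) = -0.973417
theta = acos(-0.973417) = 166.76 degrees

166.76 degrees


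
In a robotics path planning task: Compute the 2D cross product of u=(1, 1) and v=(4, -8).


u x v = u_x*v_y - u_y*v_x = 1*(-8) - 1*4
= (-8) - 4 = -12

-12


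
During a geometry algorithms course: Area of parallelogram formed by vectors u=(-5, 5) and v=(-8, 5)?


|u x v| = |(-5)*5 - 5*(-8)|
= |(-25) - (-40)| = 15

15


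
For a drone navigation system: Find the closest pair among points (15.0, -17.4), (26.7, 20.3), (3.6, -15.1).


d(P0,P1) = 39.4738, d(P0,P2) = 11.6297, d(P1,P2) = 42.2702
Closest: P0 and P2

Closest pair: (15.0, -17.4) and (3.6, -15.1), distance = 11.6297


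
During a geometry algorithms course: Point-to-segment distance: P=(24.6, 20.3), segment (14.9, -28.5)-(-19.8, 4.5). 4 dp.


Project P onto AB: t = 0.5555 (clamped to [0,1])
Closest point on segment: (-4.3758, -10.1685)
Distance: 42.0468

42.0468


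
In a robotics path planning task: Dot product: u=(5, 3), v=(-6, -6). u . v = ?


u . v = u_x*v_x + u_y*v_y = 5*(-6) + 3*(-6)
= (-30) + (-18) = -48

-48


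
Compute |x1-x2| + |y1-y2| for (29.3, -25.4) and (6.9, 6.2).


|29.3-6.9| + |(-25.4)-6.2| = 22.4 + 31.6 = 54

54


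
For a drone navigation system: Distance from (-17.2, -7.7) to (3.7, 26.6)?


dx=20.9, dy=34.3
d^2 = 20.9^2 + 34.3^2 = 1613.3
d = sqrt(1613.3) = 40.1659

40.1659


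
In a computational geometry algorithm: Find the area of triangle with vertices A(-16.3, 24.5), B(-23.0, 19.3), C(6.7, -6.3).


Area = |x_A(y_B-y_C) + x_B(y_C-y_A) + x_C(y_A-y_B)|/2
= |(-417.28) + 708.4 + 34.84|/2
= 325.96/2 = 162.98

162.98


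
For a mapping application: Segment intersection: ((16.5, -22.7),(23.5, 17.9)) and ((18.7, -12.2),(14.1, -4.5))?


Cross products: d1=65.24, d2=-175.42, d3=-15.82, d4=224.84
d1*d2 < 0 and d3*d4 < 0? yes

Yes, they intersect


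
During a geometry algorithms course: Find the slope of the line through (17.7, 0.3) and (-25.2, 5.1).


slope = (y2-y1)/(x2-x1) = (5.1-0.3)/((-25.2)-17.7) = 4.8/(-42.9) = -0.1119

-0.1119


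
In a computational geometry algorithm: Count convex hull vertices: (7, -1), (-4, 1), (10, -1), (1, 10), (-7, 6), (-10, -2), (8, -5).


Convex hull vertices (CCW): (-10, -2), (8, -5), (10, -1), (1, 10), (-7, 6)
Count = 5

5


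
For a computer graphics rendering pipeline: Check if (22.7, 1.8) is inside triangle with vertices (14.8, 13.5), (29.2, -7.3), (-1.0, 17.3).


Cross products: AB x AP = -4.16, BC x BP = -114.92, CA x CP = -154.84
All same sign? yes

Yes, inside


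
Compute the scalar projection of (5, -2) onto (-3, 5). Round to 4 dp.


u.v = -25, |v| = sqrt(34) = 5.831
Scalar projection = u.v / |v| = -25 / sqrt(34) = -4.2875

-4.2875


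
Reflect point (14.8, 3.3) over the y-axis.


Reflection over y-axis: (x,y) -> (-x,y)
(14.8, 3.3) -> (-14.8, 3.3)

(-14.8, 3.3)


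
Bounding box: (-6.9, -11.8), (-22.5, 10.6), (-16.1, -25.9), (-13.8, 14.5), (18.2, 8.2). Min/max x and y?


x range: [-22.5, 18.2]
y range: [-25.9, 14.5]
Bounding box: (-22.5,-25.9) to (18.2,14.5)

(-22.5,-25.9) to (18.2,14.5)


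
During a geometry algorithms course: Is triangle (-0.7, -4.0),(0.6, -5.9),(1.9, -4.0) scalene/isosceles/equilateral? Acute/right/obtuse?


Side lengths squared: AB^2=5.3, BC^2=5.3, CA^2=6.76
Sorted: [5.3, 5.3, 6.76]
By sides: Isosceles, By angles: Acute

Isosceles, Acute


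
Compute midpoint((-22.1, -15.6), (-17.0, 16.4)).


M = (((-22.1)+(-17))/2, ((-15.6)+16.4)/2)
= (-19.55, 0.4)

(-19.55, 0.4)


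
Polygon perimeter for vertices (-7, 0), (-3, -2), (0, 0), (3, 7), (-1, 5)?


Sides: (-7, 0)->(-3, -2): sqrt(20) = 4.472136, (-3, -2)->(0, 0): sqrt(13) = 3.605551, (0, 0)->(3, 7): sqrt(58) = 7.615773, (3, 7)->(-1, 5): sqrt(20) = 4.472136, (-1, 5)->(-7, 0): sqrt(61) = 7.81025
Sum = 27.975846
Perimeter = 27.9758

27.9758


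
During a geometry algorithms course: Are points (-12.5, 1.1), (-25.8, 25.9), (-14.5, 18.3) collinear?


Cross product: ((-25.8)-(-12.5))*(18.3-1.1) - (25.9-1.1)*((-14.5)-(-12.5))
= -179.16

No, not collinear


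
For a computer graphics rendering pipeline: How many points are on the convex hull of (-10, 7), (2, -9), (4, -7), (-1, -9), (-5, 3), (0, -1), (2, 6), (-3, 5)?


Convex hull vertices (CCW): (-10, 7), (-1, -9), (2, -9), (4, -7), (2, 6)
Count = 5

5


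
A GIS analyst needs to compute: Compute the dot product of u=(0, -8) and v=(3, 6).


u . v = u_x*v_x + u_y*v_y = 0*3 + (-8)*6
= 0 + (-48) = -48

-48


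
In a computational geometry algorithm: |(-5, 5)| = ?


|u| = sqrt((-5)^2 + 5^2) = sqrt(50) = 7.0711

7.0711


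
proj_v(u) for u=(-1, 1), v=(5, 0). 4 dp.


u.v = -5, |v| = sqrt(25) = 5
Scalar projection = u.v / |v| = -5 / sqrt(25) = -1

-1


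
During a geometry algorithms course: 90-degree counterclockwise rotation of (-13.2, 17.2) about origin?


90° CCW: (x,y) -> (-y, x)
(-13.2,17.2) -> (-17.2, -13.2)

(-17.2, -13.2)


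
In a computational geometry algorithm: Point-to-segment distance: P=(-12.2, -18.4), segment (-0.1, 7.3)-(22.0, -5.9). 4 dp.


Project P onto AB: t = 0.1084 (clamped to [0,1])
Closest point on segment: (2.2956, 5.8691)
Distance: 28.2686

28.2686


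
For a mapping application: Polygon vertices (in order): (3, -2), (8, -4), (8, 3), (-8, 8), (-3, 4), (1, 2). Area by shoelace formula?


Shoelace sum: (3*(-4) - 8*(-2)) + (8*3 - 8*(-4)) + (8*8 - (-8)*3) + ((-8)*4 - (-3)*8) + ((-3)*2 - 1*4) + (1*(-2) - 3*2)
= 122
Area = |122|/2 = 61

61


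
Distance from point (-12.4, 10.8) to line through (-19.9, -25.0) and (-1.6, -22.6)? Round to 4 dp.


|cross product| = 637.14
|line direction| = sqrt(340.65) = 18.4567
Distance = 637.14/sqrt(340.65) = 34.5208

34.5208


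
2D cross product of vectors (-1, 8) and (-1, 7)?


u x v = u_x*v_y - u_y*v_x = (-1)*7 - 8*(-1)
= (-7) - (-8) = 1

1


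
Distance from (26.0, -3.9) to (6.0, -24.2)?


dx=-20, dy=-20.3
d^2 = (-20)^2 + (-20.3)^2 = 812.09
d = sqrt(812.09) = 28.4972

28.4972


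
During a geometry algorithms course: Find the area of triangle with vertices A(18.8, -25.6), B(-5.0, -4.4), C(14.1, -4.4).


Area = |x_A(y_B-y_C) + x_B(y_C-y_A) + x_C(y_A-y_B)|/2
= |0 + (-106) + (-298.92)|/2
= 404.92/2 = 202.46

202.46


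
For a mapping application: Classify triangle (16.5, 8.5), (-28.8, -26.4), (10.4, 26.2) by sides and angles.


Side lengths squared: AB^2=3270.1, BC^2=4303.4, CA^2=350.5
Sorted: [350.5, 3270.1, 4303.4]
By sides: Scalene, By angles: Obtuse

Scalene, Obtuse


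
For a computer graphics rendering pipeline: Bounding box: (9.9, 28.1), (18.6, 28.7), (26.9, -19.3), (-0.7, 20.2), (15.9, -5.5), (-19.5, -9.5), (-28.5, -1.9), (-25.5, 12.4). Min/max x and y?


x range: [-28.5, 26.9]
y range: [-19.3, 28.7]
Bounding box: (-28.5,-19.3) to (26.9,28.7)

(-28.5,-19.3) to (26.9,28.7)


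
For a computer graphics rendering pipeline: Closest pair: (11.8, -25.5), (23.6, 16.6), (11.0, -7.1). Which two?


d(P0,P1) = 43.7224, d(P0,P2) = 18.4174, d(P1,P2) = 26.8412
Closest: P0 and P2

Closest pair: (11.8, -25.5) and (11.0, -7.1), distance = 18.4174


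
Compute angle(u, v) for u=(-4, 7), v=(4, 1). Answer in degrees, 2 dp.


u.v = -9, |u| = sqrt(65) = 8.0623, |v| = sqrt(17) = 4.1231
cos(theta) = u.v/(|u||v|) = -9/sqrt(1105) = -0.270746
theta = acos(-0.270746) = 105.71 degrees

105.71 degrees


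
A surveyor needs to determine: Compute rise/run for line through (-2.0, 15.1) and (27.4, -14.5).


slope = (y2-y1)/(x2-x1) = ((-14.5)-15.1)/(27.4-(-2)) = (-29.6)/29.4 = -1.0068

-1.0068


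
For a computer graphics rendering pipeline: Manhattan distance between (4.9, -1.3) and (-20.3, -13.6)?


|4.9-(-20.3)| + |(-1.3)-(-13.6)| = 25.2 + 12.3 = 37.5

37.5


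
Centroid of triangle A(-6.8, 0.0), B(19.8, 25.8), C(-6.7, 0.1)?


Centroid = ((x_A+x_B+x_C)/3, (y_A+y_B+y_C)/3)
= (((-6.8)+19.8+(-6.7))/3, (0+25.8+0.1)/3)
= (2.1, 8.6333)

(2.1, 8.6333)


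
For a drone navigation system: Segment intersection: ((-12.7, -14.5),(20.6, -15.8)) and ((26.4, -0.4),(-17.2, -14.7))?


Cross products: d1=55.63, d2=588.5, d3=520.36, d4=-12.51
d1*d2 < 0 and d3*d4 < 0? no

No, they don't intersect


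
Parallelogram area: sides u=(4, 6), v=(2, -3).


|u x v| = |4*(-3) - 6*2|
= |(-12) - 12| = 24

24


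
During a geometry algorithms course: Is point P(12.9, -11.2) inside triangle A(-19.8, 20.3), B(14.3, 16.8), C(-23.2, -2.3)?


Cross products: AB x AP = -959.7, BC x BP = 1023.26, CA x CP = -846.12
All same sign? no

No, outside


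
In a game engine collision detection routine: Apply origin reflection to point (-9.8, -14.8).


Reflection over origin: (x,y) -> (-x,-y)
(-9.8, -14.8) -> (9.8, 14.8)

(9.8, 14.8)


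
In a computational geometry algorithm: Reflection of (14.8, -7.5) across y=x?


Reflection over y=x: (x,y) -> (y,x)
(14.8, -7.5) -> (-7.5, 14.8)

(-7.5, 14.8)


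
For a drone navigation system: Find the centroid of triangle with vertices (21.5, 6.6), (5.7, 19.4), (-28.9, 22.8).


Centroid = ((x_A+x_B+x_C)/3, (y_A+y_B+y_C)/3)
= ((21.5+5.7+(-28.9))/3, (6.6+19.4+22.8)/3)
= (-0.5667, 16.2667)

(-0.5667, 16.2667)


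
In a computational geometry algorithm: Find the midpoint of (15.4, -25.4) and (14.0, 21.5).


M = ((15.4+14)/2, ((-25.4)+21.5)/2)
= (14.7, -1.95)

(14.7, -1.95)


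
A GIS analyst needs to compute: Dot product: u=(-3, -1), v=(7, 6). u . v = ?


u . v = u_x*v_x + u_y*v_y = (-3)*7 + (-1)*6
= (-21) + (-6) = -27

-27


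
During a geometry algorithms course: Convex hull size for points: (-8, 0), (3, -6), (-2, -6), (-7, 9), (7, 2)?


Convex hull vertices (CCW): (-8, 0), (-2, -6), (3, -6), (7, 2), (-7, 9)
Count = 5

5


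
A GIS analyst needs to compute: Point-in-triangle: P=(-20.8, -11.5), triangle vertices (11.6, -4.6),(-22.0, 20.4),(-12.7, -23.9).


Cross products: AB x AP = 1041.84, BC x BP = -243.51, CA x CP = 457.65
All same sign? no

No, outside


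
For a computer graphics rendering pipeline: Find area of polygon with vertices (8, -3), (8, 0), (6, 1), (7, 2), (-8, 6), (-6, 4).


Shoelace sum: (8*0 - 8*(-3)) + (8*1 - 6*0) + (6*2 - 7*1) + (7*6 - (-8)*2) + ((-8)*4 - (-6)*6) + ((-6)*(-3) - 8*4)
= 85
Area = |85|/2 = 42.5

42.5


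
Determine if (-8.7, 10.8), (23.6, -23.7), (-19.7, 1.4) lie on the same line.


Cross product: (23.6-(-8.7))*(1.4-10.8) - ((-23.7)-10.8)*((-19.7)-(-8.7))
= -683.12

No, not collinear


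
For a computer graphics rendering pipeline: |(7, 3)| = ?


|u| = sqrt(7^2 + 3^2) = sqrt(58) = 7.6158

7.6158


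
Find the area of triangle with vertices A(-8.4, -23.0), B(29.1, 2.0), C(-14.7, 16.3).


Area = |x_A(y_B-y_C) + x_B(y_C-y_A) + x_C(y_A-y_B)|/2
= |120.12 + 1143.63 + 367.5|/2
= 1631.25/2 = 815.625

815.625


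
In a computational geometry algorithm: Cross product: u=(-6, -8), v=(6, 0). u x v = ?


u x v = u_x*v_y - u_y*v_x = (-6)*0 - (-8)*6
= 0 - (-48) = 48

48


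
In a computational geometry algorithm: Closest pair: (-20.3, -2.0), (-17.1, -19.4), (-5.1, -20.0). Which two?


d(P0,P1) = 17.6918, d(P0,P2) = 23.5593, d(P1,P2) = 12.015
Closest: P1 and P2

Closest pair: (-17.1, -19.4) and (-5.1, -20.0), distance = 12.015


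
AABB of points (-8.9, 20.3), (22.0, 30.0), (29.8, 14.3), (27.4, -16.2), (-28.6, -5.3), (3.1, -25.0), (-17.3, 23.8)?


x range: [-28.6, 29.8]
y range: [-25, 30]
Bounding box: (-28.6,-25) to (29.8,30)

(-28.6,-25) to (29.8,30)


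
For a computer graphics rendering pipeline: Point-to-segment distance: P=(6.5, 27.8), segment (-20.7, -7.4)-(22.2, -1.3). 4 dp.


Project P onto AB: t = 0.7358 (clamped to [0,1])
Closest point on segment: (10.8669, -2.9115)
Distance: 31.0204

31.0204


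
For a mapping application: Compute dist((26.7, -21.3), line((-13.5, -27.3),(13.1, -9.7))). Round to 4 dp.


|cross product| = 547.92
|line direction| = sqrt(1017.32) = 31.8955
Distance = 547.92/sqrt(1017.32) = 17.1786

17.1786


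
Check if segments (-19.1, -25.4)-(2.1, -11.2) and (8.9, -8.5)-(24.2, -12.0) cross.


Cross products: d1=-356.57, d2=-65.11, d3=-39.32, d4=-330.78
d1*d2 < 0 and d3*d4 < 0? no

No, they don't intersect


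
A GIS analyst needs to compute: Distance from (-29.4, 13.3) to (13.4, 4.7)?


dx=42.8, dy=-8.6
d^2 = 42.8^2 + (-8.6)^2 = 1905.8
d = sqrt(1905.8) = 43.6555

43.6555


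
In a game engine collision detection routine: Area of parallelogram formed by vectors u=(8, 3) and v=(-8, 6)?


|u x v| = |8*6 - 3*(-8)|
= |48 - (-24)| = 72

72


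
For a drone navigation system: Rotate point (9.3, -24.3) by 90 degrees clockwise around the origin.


90° CW: (x,y) -> (y, -x)
(9.3,-24.3) -> (-24.3, -9.3)

(-24.3, -9.3)


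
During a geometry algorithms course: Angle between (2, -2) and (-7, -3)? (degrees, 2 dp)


u.v = -8, |u| = sqrt(8) = 2.8284, |v| = sqrt(58) = 7.6158
cos(theta) = u.v/(|u||v|) = -8/sqrt(464) = -0.371391
theta = acos(-0.371391) = 111.8 degrees

111.8 degrees


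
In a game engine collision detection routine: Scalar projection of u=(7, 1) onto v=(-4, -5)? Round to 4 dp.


u.v = -33, |v| = sqrt(41) = 6.4031
Scalar projection = u.v / |v| = -33 / sqrt(41) = -5.1537

-5.1537


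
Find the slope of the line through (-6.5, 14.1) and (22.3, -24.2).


slope = (y2-y1)/(x2-x1) = ((-24.2)-14.1)/(22.3-(-6.5)) = (-38.3)/28.8 = -1.3299

-1.3299


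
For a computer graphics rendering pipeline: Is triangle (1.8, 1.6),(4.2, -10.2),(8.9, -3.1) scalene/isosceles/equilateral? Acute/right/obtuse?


Side lengths squared: AB^2=145, BC^2=72.5, CA^2=72.5
Sorted: [72.5, 72.5, 145]
By sides: Isosceles, By angles: Right

Isosceles, Right


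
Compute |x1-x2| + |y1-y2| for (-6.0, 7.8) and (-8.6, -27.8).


|(-6)-(-8.6)| + |7.8-(-27.8)| = 2.6 + 35.6 = 38.2

38.2


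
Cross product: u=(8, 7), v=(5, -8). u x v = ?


u x v = u_x*v_y - u_y*v_x = 8*(-8) - 7*5
= (-64) - 35 = -99

-99


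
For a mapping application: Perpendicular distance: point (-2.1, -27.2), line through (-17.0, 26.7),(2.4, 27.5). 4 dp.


|cross product| = 1057.58
|line direction| = sqrt(377) = 19.4165
Distance = 1057.58/sqrt(377) = 54.4681

54.4681


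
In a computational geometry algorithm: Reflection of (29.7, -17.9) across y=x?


Reflection over y=x: (x,y) -> (y,x)
(29.7, -17.9) -> (-17.9, 29.7)

(-17.9, 29.7)


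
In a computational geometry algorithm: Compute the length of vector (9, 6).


|u| = sqrt(9^2 + 6^2) = sqrt(117) = 10.8167

10.8167


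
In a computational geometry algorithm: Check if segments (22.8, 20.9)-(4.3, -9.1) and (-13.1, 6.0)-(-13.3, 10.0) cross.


Cross products: d1=-146.58, d2=-66.58, d3=-801.35, d4=-881.35
d1*d2 < 0 and d3*d4 < 0? no

No, they don't intersect


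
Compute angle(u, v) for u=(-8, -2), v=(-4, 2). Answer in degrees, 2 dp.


u.v = 28, |u| = sqrt(68) = 8.2462, |v| = sqrt(20) = 4.4721
cos(theta) = u.v/(|u||v|) = 28/sqrt(1360) = 0.759257
theta = acos(0.759257) = 40.6 degrees

40.6 degrees


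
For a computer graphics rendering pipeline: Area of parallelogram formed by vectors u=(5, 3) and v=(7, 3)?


|u x v| = |5*3 - 3*7|
= |15 - 21| = 6

6


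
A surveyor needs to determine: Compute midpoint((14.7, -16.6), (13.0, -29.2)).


M = ((14.7+13)/2, ((-16.6)+(-29.2))/2)
= (13.85, -22.9)

(13.85, -22.9)


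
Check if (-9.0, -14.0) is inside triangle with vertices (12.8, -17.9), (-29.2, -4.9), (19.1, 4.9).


Cross products: AB x AP = 119.6, BC x BP = -637.49, CA x CP = -521.61
All same sign? no

No, outside


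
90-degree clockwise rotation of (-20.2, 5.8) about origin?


90° CW: (x,y) -> (y, -x)
(-20.2,5.8) -> (5.8, 20.2)

(5.8, 20.2)


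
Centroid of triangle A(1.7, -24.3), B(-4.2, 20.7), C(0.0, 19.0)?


Centroid = ((x_A+x_B+x_C)/3, (y_A+y_B+y_C)/3)
= ((1.7+(-4.2)+0)/3, ((-24.3)+20.7+19)/3)
= (-0.8333, 5.1333)

(-0.8333, 5.1333)


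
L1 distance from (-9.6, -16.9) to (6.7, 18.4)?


|(-9.6)-6.7| + |(-16.9)-18.4| = 16.3 + 35.3 = 51.6

51.6


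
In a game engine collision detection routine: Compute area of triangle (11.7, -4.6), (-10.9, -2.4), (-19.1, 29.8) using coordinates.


Area = |x_A(y_B-y_C) + x_B(y_C-y_A) + x_C(y_A-y_B)|/2
= |(-376.74) + (-374.96) + 42.02|/2
= 709.68/2 = 354.84

354.84


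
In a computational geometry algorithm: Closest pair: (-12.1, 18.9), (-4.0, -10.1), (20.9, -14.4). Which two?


d(P0,P1) = 30.11, d(P0,P2) = 46.8817, d(P1,P2) = 25.2686
Closest: P1 and P2

Closest pair: (-4.0, -10.1) and (20.9, -14.4), distance = 25.2686


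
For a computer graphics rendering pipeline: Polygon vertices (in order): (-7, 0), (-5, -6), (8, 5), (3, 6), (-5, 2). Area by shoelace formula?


Shoelace sum: ((-7)*(-6) - (-5)*0) + ((-5)*5 - 8*(-6)) + (8*6 - 3*5) + (3*2 - (-5)*6) + ((-5)*0 - (-7)*2)
= 148
Area = |148|/2 = 74

74


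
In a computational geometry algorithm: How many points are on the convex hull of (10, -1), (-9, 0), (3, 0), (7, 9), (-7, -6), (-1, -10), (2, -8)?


Convex hull vertices (CCW): (-9, 0), (-7, -6), (-1, -10), (2, -8), (10, -1), (7, 9)
Count = 6

6


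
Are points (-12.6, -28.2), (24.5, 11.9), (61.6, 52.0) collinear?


Cross product: (24.5-(-12.6))*(52-(-28.2)) - (11.9-(-28.2))*(61.6-(-12.6))
= 0

Yes, collinear


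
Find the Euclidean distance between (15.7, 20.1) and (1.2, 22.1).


dx=-14.5, dy=2
d^2 = (-14.5)^2 + 2^2 = 214.25
d = sqrt(214.25) = 14.6373

14.6373


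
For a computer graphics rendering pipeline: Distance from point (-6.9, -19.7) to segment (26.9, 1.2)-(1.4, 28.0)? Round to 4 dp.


Project P onto AB: t = 0.2205 (clamped to [0,1])
Closest point on segment: (21.2767, 7.1099)
Distance: 38.8935

38.8935


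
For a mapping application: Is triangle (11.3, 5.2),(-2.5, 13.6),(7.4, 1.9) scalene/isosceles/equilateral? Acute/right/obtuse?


Side lengths squared: AB^2=261, BC^2=234.9, CA^2=26.1
Sorted: [26.1, 234.9, 261]
By sides: Scalene, By angles: Right

Scalene, Right


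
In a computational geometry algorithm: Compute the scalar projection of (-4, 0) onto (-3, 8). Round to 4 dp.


u.v = 12, |v| = sqrt(73) = 8.544
Scalar projection = u.v / |v| = 12 / sqrt(73) = 1.4045

1.4045


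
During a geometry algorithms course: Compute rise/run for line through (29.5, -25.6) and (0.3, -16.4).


slope = (y2-y1)/(x2-x1) = ((-16.4)-(-25.6))/(0.3-29.5) = 9.2/(-29.2) = -0.3151

-0.3151


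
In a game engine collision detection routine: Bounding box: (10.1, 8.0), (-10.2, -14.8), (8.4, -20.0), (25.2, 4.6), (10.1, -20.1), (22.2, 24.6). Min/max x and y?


x range: [-10.2, 25.2]
y range: [-20.1, 24.6]
Bounding box: (-10.2,-20.1) to (25.2,24.6)

(-10.2,-20.1) to (25.2,24.6)


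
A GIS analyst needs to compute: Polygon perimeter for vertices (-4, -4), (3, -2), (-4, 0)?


Sides: (-4, -4)->(3, -2): sqrt(53) = 7.28011, (3, -2)->(-4, 0): sqrt(53) = 7.28011, (-4, 0)->(-4, -4): sqrt(16) = 4
Sum = 18.56022
Perimeter = 18.5602

18.5602


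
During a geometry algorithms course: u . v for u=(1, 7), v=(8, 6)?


u . v = u_x*v_x + u_y*v_y = 1*8 + 7*6
= 8 + 42 = 50

50


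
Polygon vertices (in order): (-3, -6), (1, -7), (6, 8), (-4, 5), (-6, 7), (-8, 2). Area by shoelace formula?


Shoelace sum: ((-3)*(-7) - 1*(-6)) + (1*8 - 6*(-7)) + (6*5 - (-4)*8) + ((-4)*7 - (-6)*5) + ((-6)*2 - (-8)*7) + ((-8)*(-6) - (-3)*2)
= 239
Area = |239|/2 = 119.5

119.5


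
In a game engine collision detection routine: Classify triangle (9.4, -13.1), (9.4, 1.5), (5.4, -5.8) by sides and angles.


Side lengths squared: AB^2=213.16, BC^2=69.29, CA^2=69.29
Sorted: [69.29, 69.29, 213.16]
By sides: Isosceles, By angles: Obtuse

Isosceles, Obtuse
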